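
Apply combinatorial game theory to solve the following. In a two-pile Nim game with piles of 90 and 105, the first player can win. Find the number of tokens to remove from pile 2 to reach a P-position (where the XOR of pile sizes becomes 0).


Piles: 90 and 105
Current XOR: 90 XOR 105 = 51 (non-zero, so this is an N-position).
To make the XOR zero, we need to find a move that balances the piles.
For pile 2 (size 105): target = 105 XOR 51 = 90
We reduce pile 2 from 105 to 90.
Tokens removed: 105 - 90 = 15
Verification: 90 XOR 90 = 0

15


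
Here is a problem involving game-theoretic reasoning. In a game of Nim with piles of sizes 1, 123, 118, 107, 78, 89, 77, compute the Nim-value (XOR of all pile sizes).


We need the XOR (exclusive or) of all pile sizes.
After XOR-ing pile 1 (size 1): 0 XOR 1 = 1
After XOR-ing pile 2 (size 123): 1 XOR 123 = 122
After XOR-ing pile 3 (size 118): 122 XOR 118 = 12
After XOR-ing pile 4 (size 107): 12 XOR 107 = 103
After XOR-ing pile 5 (size 78): 103 XOR 78 = 41
After XOR-ing pile 6 (size 89): 41 XOR 89 = 112
After XOR-ing pile 7 (size 77): 112 XOR 77 = 61
The Nim-value of this position is 61.

61


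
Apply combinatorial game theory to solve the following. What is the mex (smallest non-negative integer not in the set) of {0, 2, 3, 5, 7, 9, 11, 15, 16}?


Set = {0, 2, 3, 5, 7, 9, 11, 15, 16}
0 is in the set.
1 is NOT in the set. This is the mex.
mex = 1

1


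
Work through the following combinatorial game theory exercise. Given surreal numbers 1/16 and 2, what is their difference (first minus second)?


x = 1/16, y = 2
Converting to common denominator: 16
x = 1/16, y = 32/16
x - y = 1/16 - 2 = -31/16

-31/16


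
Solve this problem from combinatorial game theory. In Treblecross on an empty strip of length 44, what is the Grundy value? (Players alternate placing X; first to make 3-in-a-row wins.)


Treblecross: place X on empty cells; 3-in-a-row wins.
Playing within two cells of an existing X lets the opponent win at once, so sensible play treats the cells i-2..i+2 around each X as dead. The player left with no safe cell loses, so this is a normal-play take-away game on strips of safe cells.
Placing X at cell i (0-indexed) of a strip of k safe cells leaves independent strips of sizes max(0, i-2) and max(0, k-i-3). Hence G(k) = mex{ G(max(0,i-2)) XOR G(max(0,k-i-3)) : 0 <= i < k }, with G(0) = 0.
G(1): splits (0,0):0^0=0 -> mex({0}) = 1
G(2): splits (0,0):0^0=0 -> mex({0}) = 1
G(3): splits (0,0):0^0=0 -> mex({0}) = 1
G(4): splits (0,1):0^1=1 (0,0):0^0=0 -> mex({0, 1}) = 2
G(5): splits (0,2):0^1=1 (0,1):0^1=1 (0,0):0^0=0 -> mex({0, 1}) = 2
G(6) = mex({1}) = 0
G(7) = mex({0, 1, 2}) = 3
G(8) = mex({0, 1, 2}) = 3
G(9) = mex({0, 2}) = 1
G(10) = mex({0, 2, 3}) = 1
G(11) = mex({0, 3}) = 1
G(12) = mex({1, 3}) = 0
G(13) = mex({0, 1, 2, 3}) = 4
G(14) = mex({0, 1, 2}) = 3
G(15) = mex({0, 1, 2}) = 3
G(16) = mex({0, 1, 2, 4}) = 3
G(17) = mex({0, 1, 3, 4}) = 2
G(18) = mex({0, 1, 3, 4}) = 2
G(19) = mex({0, 1, 3, 5}) = 2
G(20) = mex({0, 1, 2, 3, 5}) = 4
G(21) = mex({0, 1, 2, 3, 5}) = 4
G(22) = mex({1, 2, 6}) = 0
G(23) = mex({0, 1, 2, 3, 4, 6}) = 5
G(24) = mex({0, 1, 2, 3, 4}) = 5
G(25) = mex({0, 1, 3, 4, 7}) = 2
G(26) = mex({0, 1, 3, 4, 5, 7}) = 2
G(27) = mex({0, 1, 3, 5}) = 2
G(28) = mex({0, 1, 2, 5}) = 3
G(29) = mex({0, 1, 2, 4, 5, 6}) = 3
G(30) = mex({1, 2, 4, 6}) = 0
G(31) = mex({0, 1, 2, 3, 4, 6}) = 5
G(32) = mex({1, 2, 3, 4, 7}) = 0
G(33) = mex({0, 3, 7}) = 1
G(34) = mex({0, 2, 3, 5, 7}) = 1
G(35) = mex({0, 2, 3, 5, 6}) = 1
G(36) = mex({0, 1, 2, 5, 6}) = 3
G(37) = mex({0, 1, 2, 4, 5, 6}) = 3
G(38) = mex({0, 1, 2, 4}) = 3
G(39) = mex({0, 1, 2, 3, 4, 7}) = 5
G(40) = mex({0, 1, 2, 3, 4, 5, 7}) = 6
G(41) = mex({0, 1, 2, 3, 5, 7}) = 4
G(42) = mex({0, 1, 2, 3, 5, 6, 7}) = 4
G(43) = mex({0, 2, 3, 5, 6}) = 1
G(44) = mex({1, 2, 3, 4, 5, 6}) = 0
Therefore G(44) = 0.

0


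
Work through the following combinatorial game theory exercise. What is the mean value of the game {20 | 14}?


Game = {20 | 14}, a switch {a | b} with numbers a > b.
Its thermograph has left wall a - t and right wall b + t, which meet at t = (a - b)/2, where both equal (a + b)/2. So the mast (mean value) is at (a + b)/2.
Mean = (20 + (14))/2 = 34/2 = 17

17


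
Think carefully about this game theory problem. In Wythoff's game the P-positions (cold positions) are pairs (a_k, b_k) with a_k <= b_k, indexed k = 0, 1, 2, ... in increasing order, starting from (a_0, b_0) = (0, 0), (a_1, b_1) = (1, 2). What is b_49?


By Wythoff's theorem, a_k = floor(k * phi) and b_k = floor(k * phi^2) = a_k + k, where phi = (1 + sqrt(5))/2 is the golden ratio.
phi = (1 + sqrt(5))/2 = 1.618034
phi^2 = phi + 1 = 2.618034
k = 49
k * phi^2 = 49 * 2.618034 = 128.283665
b_49 = floor(k * phi^2) = 128 (check: a_49 + k = 79 + 49 = 128)

128


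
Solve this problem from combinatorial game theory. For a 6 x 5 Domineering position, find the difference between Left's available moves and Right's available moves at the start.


Board is 6 x 5 (rows x cols).
Left (vertical) placements: (rows-1) * cols = 5 * 5 = 25
Right (horizontal) placements: rows * (cols-1) = 6 * 4 = 24
Advantage = Left - Right = 25 - 24 = 1

1


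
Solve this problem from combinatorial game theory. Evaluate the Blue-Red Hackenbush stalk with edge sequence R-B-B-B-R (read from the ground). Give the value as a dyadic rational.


Edges (from ground): R-B-B-B-R
By Berlekamp's sign-expansion rule, a Blue-Red Hackenbush stalk has the value of the surreal number whose sign sequence is the edge sequence with B -> + and R -> -.
Sign sequence: -+++-
Trace the sign expansion in the surreal number tree, starting from 0:
Edge 1: R (sign -) -> bounds (-inf, 0), value = -1
Edge 2: B (sign +) -> bounds (-1, 0), value = -1/2
Edge 3: B (sign +) -> bounds (-1/2, 0), value = -1/4
Edge 4: B (sign +) -> bounds (-1/4, 0), value = -1/8
Edge 5: R (sign -) -> bounds (-1/4, -1/8), value = -3/16
Game value = -3/16

-3/16


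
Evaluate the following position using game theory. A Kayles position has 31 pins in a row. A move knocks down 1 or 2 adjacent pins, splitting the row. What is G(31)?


Kayles: a move removes 1 or 2 adjacent pins from a contiguous row.
Removing pins from a row of k leaves two independent rows (a, b) with a + b = k - 1 (one pin) or a + b = k - 2 (two pins); an end removal gives a = 0.
By Sprague-Grundy, G(k) = mex{ G(a) XOR G(b) } over all these splits. G(0) = 0.
G(1): splits (0,0):0^0=0 -> mex({0}) = 1
G(2): splits (0,1):0^1=1 (0,0):0^0=0 -> mex({0, 1}) = 2
G(3): splits (0,2):0^2=2 (1,1):1^1=0 (0,1):0^1=1 -> mex({0, 1, 2}) = 3
G(4): splits (0,3):0^3=3 (1,2):1^2=3 (0,2):0^2=2 (1,1):1^1=0 -> mex({0, 2, 3}) = 1
G(5): splits (0,4):0^1=1 (1,3):1^3=2 (2,2):2^2=0 (0,3):0^3=3 (1,2):1^2=3 -> mex({0, 1, 2, 3}) = 4
G(6) = mex({0, 1, 2, 4}) = 3
G(7) = mex({0, 1, 3, 4, 5}) = 2
G(8) = mex({0, 2, 3, 5, 6}) = 1
G(9) = mex({0, 1, 2, 3, 6, 7}) = 4
G(10) = mex({0, 1, 3, 4, 5, 7}) = 2
G(11) = mex({0, 1, 2, 3, 4, 5}) = 6
G(12) = mex({0, 1, 2, 3, 5, 6, 7}) = 4
G(13) = mex({0, 2, 3, 4, 6, 7}) = 1
G(14) = mex({0, 1, 4, 5, 6, 7}) = 2
G(15) = mex({0, 1, 2, 3, 4, 5, 6}) = 7
G(16) = mex({0, 2, 3, 5, 6, 7}) = 1
G(17) = mex({0, 1, 2, 3, 5, 6, 7}) = 4
G(18) = mex({0, 1, 2, 4, 5, 6}) = 3
G(19) = mex({0, 1, 3, 4, 5, 7}) = 2
G(20) = mex({0, 2, 3, 4, 5, 6, 7}) = 1
G(21) = mex({0, 1, 2, 3, 5, 6, 7}) = 4
G(22) = mex({0, 1, 2, 3, 4, 5, 7}) = 6
G(23) = mex({0, 1, 2, 3, 4, 5, 6}) = 7
G(24) = mex({0, 1, 2, 3, 5, 6, 7}) = 4
G(25) = mex({0, 2, 3, 4, 6, 7}) = 1
G(26) = mex({0, 1, 3, 4, 5, 6, 7}) = 2
G(27) = mex({0, 1, 2, 3, 4, 5, 6, 7}) = 8
G(28) = mex({0, 1, 2, 3, 4, 6, 7, 8}) = 5
G(29) = mex({0, 1, 2, 3, 5, 6, 7, 8, 9}) = 4
G(30) = mex({0, 1, 2, 3, 4, 5, 6, 9, 10}) = 7
G(31) = mex({0, 1, 3, 4, 5, 7, 10, 11}) = 2
Therefore G(31) = 2.

2


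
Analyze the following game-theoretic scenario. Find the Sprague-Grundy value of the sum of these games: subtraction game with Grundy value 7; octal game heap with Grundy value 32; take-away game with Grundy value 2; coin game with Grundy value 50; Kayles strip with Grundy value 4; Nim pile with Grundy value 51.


By the Sprague-Grundy theorem, the Grundy value of a sum of games is the XOR of individual Grundy values.
subtraction game: Grundy value = 7. Running XOR: 0 XOR 7 = 7
octal game heap: Grundy value = 32. Running XOR: 7 XOR 32 = 39
take-away game: Grundy value = 2. Running XOR: 39 XOR 2 = 37
coin game: Grundy value = 50. Running XOR: 37 XOR 50 = 23
Kayles strip: Grundy value = 4. Running XOR: 23 XOR 4 = 19
Nim pile: Grundy value = 51. Running XOR: 19 XOR 51 = 32
The combined Grundy value is 32.

32


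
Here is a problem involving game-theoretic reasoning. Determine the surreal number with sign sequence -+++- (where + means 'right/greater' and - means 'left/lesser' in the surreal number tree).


Sign expansion: -+++-
Rule: track bounds (lo, hi), initially (-inf, +inf). On '+', the current value becomes lo and we move to the simplest number in (value, hi): value + 1 if hi = +inf, otherwise the midpoint (value + hi)/2. On '-', the current value becomes hi and we move to value - 1 if lo = -inf, otherwise the midpoint (lo + value)/2.
Start at 0.
Step 1: sign = -, move left. Bounds: (-inf, 0). Value = -1
Step 2: sign = +, move right. Bounds: (-1, 0). Value = -1/2
Step 3: sign = +, move right. Bounds: (-1/2, 0). Value = -1/4
Step 4: sign = +, move right. Bounds: (-1/4, 0). Value = -1/8
Step 5: sign = -, move left. Bounds: (-1/4, -1/8). Value = -3/16
The surreal number with sign expansion -+++- is -3/16.

-3/16


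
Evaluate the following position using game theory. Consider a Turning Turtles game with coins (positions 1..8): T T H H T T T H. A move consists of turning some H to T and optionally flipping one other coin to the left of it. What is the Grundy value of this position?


Coins: T T H H T T T H
Key fact: a single head at position k behaves exactly like a Nim heap of size k (turning it to T and optionally flipping a coin at j < k corresponds to moving the heap from k to j, or to 0), and heads combine as a disjunctive sum (two heads at the same place would cancel, matching j XOR j = 0). So the Nim-value is the XOR of the 1-indexed positions of the heads.
Face-up positions (1-indexed): [3, 4, 8]
XOR 0 with 3: 0 XOR 3 = 3
XOR 3 with 4: 3 XOR 4 = 7
XOR 7 with 8: 7 XOR 8 = 15
Nim-value = 15

15


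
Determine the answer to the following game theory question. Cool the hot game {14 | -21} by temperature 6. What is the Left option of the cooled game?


Original game: {14 | -21} (a switch {a | b} with a > b).
Cooling by t (for t below the temperature (a - b)/2 = 35/2) taxes each move by t: {a | b} cooled by t is {a - t | b + t}.
Cooling amount: t = 6
Cooled Left option: 14 - 6 = 8
Cooled Right option: -21 + 6 = -15
Cooled game: {8 | -15}
Left option = 8

8


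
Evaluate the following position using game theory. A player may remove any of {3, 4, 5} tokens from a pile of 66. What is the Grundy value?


The subtraction set is S = {3, 4, 5}.
G(k) = mex{ G(k - s) : s in S, s <= k }. We compute iteratively: G(0) = 0.
G(1) = mex({}) = 0
G(2) = mex({}) = 0
G(3) = mex({0}) = 1
G(4) = mex({0}) = 1
G(5) = mex({0}) = 1
G(6) = mex({0, 1}) = 2
G(7) = mex({0, 1}) = 2
G(8) = mex({1}) = 0
G(9) = mex({1, 2}) = 0
G(10) = mex({1, 2}) = 0
G(11) = mex({0, 2}) = 1
G(12) = mex({0, 2}) = 1
Observe that G(8)..G(12) = 0, 0, 0, 1, 1 repeats G(0)..G(4) = 0, 0, 0, 1, 1.
For k >= max(S) = 5, G(k) is determined by the previous 5 values G(k-5)..G(k-1); a window of 5 consecutive values has recurred shifted by 8, so by induction G(k + 8) = G(k) for all k >= 0: the sequence is periodic from the start with period 8.
One period: G(0..7) = 0, 0, 0, 1, 1, 1, 2, 2.
66 mod 8 = 2, so G(66) = G(2) = 0.

0


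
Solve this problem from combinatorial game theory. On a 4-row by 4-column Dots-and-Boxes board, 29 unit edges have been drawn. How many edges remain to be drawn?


Grid: 4 x 4 boxes, i.e. 5 rows and 5 columns of dots.
Horizontal edges: (rows + 1) * cols = 5 * 4 = 20
Vertical edges: rows * (cols + 1) = 4 * 5 = 20
Total edges: 20 + 20 = 40
Edges drawn: 29
Remaining: 40 - 29 = 11

11


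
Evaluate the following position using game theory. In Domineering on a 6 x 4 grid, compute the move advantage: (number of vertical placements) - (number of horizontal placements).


Board is 6 x 4 (rows x cols).
Left (vertical) placements: (rows-1) * cols = 5 * 4 = 20
Right (horizontal) placements: rows * (cols-1) = 6 * 3 = 18
Advantage = Left - Right = 20 - 18 = 2

2


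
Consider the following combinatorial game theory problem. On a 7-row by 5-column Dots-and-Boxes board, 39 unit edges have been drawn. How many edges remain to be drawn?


Grid: 7 x 5 boxes, i.e. 8 rows and 6 columns of dots.
Horizontal edges: (rows + 1) * cols = 8 * 5 = 40
Vertical edges: rows * (cols + 1) = 7 * 6 = 42
Total edges: 40 + 42 = 82
Edges drawn: 39
Remaining: 82 - 39 = 43

43


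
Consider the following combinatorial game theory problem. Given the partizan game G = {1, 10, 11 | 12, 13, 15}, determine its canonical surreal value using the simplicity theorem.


Left options: {1, 10, 11}, max = 11
Right options: {12, 13, 15}, min = 12
All options are numbers and max(Left) < min(Right), so by the simplicity theorem the value is the simplest (earliest-born) number strictly between 11 and 12.
No integer lies strictly between 11 and 12, so the value is the dyadic rational m/2^k in the interval with the smallest k (then m odd); search k = 1, 2, ...:
Denominator 2: 23/2 lies strictly between 11 and 12 -- found.
The simplest number in the interval is 23/2.
Game value = 23/2

23/2


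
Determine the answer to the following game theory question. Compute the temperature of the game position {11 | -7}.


The game is {11 | -7}, a switch {a | b} with numbers a > b.
Cooling {a | b} by t gives {a - t | b + t}, which stops being hot when a - t = b + t, i.e. at t = (a - b)/2. So the temperature of a switch is (a - b)/2.
Temperature = (Left option - Right option) / 2
= (11 - (-7)) / 2
= 18 / 2
= 9

9


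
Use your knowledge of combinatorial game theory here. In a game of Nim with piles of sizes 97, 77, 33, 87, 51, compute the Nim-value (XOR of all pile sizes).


We need the XOR (exclusive or) of all pile sizes.
After XOR-ing pile 1 (size 97): 0 XOR 97 = 97
After XOR-ing pile 2 (size 77): 97 XOR 77 = 44
After XOR-ing pile 3 (size 33): 44 XOR 33 = 13
After XOR-ing pile 4 (size 87): 13 XOR 87 = 90
After XOR-ing pile 5 (size 51): 90 XOR 51 = 105
The Nim-value of this position is 105.

105


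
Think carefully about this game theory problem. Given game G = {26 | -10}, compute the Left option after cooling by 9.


Original game: {26 | -10} (a switch {a | b} with a > b).
Cooling by t (for t below the temperature (a - b)/2 = 18) taxes each move by t: {a | b} cooled by t is {a - t | b + t}.
Cooling amount: t = 9
Cooled Left option: 26 - 9 = 17
Cooled Right option: -10 + 9 = -1
Cooled game: {17 | -1}
Left option = 17

17


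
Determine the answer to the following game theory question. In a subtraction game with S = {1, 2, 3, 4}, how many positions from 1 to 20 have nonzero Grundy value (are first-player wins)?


Subtraction set S = {1, 2, 3, 4}, so G(n) = n mod 5.
G(n) = 0 when n is a multiple of 5.
Multiples of 5 in [1, 20]: 4
N-positions (nonzero Grundy) = 20 - 4 = 16

16


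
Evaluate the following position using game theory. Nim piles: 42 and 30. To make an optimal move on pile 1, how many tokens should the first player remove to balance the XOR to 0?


Piles: 42 and 30
Current XOR: 42 XOR 30 = 52 (non-zero, so this is an N-position).
To make the XOR zero, we need to find a move that balances the piles.
For pile 1 (size 42): target = 42 XOR 52 = 30
We reduce pile 1 from 42 to 30.
Tokens removed: 42 - 30 = 12
Verification: 30 XOR 30 = 0

12


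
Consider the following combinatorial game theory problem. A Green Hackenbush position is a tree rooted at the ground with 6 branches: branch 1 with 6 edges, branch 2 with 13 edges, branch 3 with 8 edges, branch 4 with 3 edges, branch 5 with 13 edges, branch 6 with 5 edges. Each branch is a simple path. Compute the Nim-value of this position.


The tree has 6 branches from the ground vertex.
In Green Hackenbush, the Nim-value of a simple path of length k is k.
Branch 1: length 6, Nim-value = 6
Branch 2: length 13, Nim-value = 13
Branch 3: length 8, Nim-value = 8
Branch 4: length 3, Nim-value = 3
Branch 5: length 13, Nim-value = 13
Branch 6: length 5, Nim-value = 5
Total Nim-value = XOR of all branch values:
0 XOR 6 = 6
6 XOR 13 = 11
11 XOR 8 = 3
3 XOR 3 = 0
0 XOR 13 = 13
13 XOR 5 = 8
Nim-value of the tree = 8

8


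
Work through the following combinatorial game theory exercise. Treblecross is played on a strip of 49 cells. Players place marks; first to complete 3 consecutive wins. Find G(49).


Treblecross: place X on empty cells; 3-in-a-row wins.
Playing within two cells of an existing X lets the opponent win at once, so sensible play treats the cells i-2..i+2 around each X as dead. The player left with no safe cell loses, so this is a normal-play take-away game on strips of safe cells.
Placing X at cell i (0-indexed) of a strip of k safe cells leaves independent strips of sizes max(0, i-2) and max(0, k-i-3). Hence G(k) = mex{ G(max(0,i-2)) XOR G(max(0,k-i-3)) : 0 <= i < k }, with G(0) = 0.
G(1): splits (0,0):0^0=0 -> mex({0}) = 1
G(2): splits (0,0):0^0=0 -> mex({0}) = 1
G(3): splits (0,0):0^0=0 -> mex({0}) = 1
G(4): splits (0,1):0^1=1 (0,0):0^0=0 -> mex({0, 1}) = 2
G(5): splits (0,2):0^1=1 (0,1):0^1=1 (0,0):0^0=0 -> mex({0, 1}) = 2
G(6) = mex({1}) = 0
G(7) = mex({0, 1, 2}) = 3
G(8) = mex({0, 1, 2}) = 3
G(9) = mex({0, 2}) = 1
G(10) = mex({0, 2, 3}) = 1
G(11) = mex({0, 3}) = 1
G(12) = mex({1, 3}) = 0
G(13) = mex({0, 1, 2, 3}) = 4
G(14) = mex({0, 1, 2}) = 3
G(15) = mex({0, 1, 2}) = 3
G(16) = mex({0, 1, 2, 4}) = 3
G(17) = mex({0, 1, 3, 4}) = 2
G(18) = mex({0, 1, 3, 4}) = 2
G(19) = mex({0, 1, 3, 5}) = 2
G(20) = mex({0, 1, 2, 3, 5}) = 4
G(21) = mex({0, 1, 2, 3, 5}) = 4
G(22) = mex({1, 2, 6}) = 0
G(23) = mex({0, 1, 2, 3, 4, 6}) = 5
G(24) = mex({0, 1, 2, 3, 4}) = 5
G(25) = mex({0, 1, 3, 4, 7}) = 2
G(26) = mex({0, 1, 3, 4, 5, 7}) = 2
G(27) = mex({0, 1, 3, 5}) = 2
G(28) = mex({0, 1, 2, 5}) = 3
G(29) = mex({0, 1, 2, 4, 5, 6}) = 3
G(30) = mex({1, 2, 4, 6}) = 0
G(31) = mex({0, 1, 2, 3, 4, 6}) = 5
G(32) = mex({1, 2, 3, 4, 7}) = 0
G(33) = mex({0, 3, 7}) = 1
G(34) = mex({0, 2, 3, 5, 7}) = 1
G(35) = mex({0, 2, 3, 5, 6}) = 1
G(36) = mex({0, 1, 2, 5, 6}) = 3
G(37) = mex({0, 1, 2, 4, 5, 6}) = 3
G(38) = mex({0, 1, 2, 4}) = 3
G(39) = mex({0, 1, 2, 3, 4, 7}) = 5
G(40) = mex({0, 1, 2, 3, 4, 5, 7}) = 6
G(41) = mex({0, 1, 2, 3, 5, 7}) = 4
G(42) = mex({0, 1, 2, 3, 5, 6, 7}) = 4
G(43) = mex({0, 2, 3, 5, 6}) = 1
G(44) = mex({1, 2, 3, 4, 5, 6}) = 0
G(45) = mex({0, 1, 2, 3, 4, 6, 7}) = 5
G(46) = mex({0, 1, 2, 3, 4, 7}) = 5
G(47) = mex({0, 1, 2, 3, 4, 5, 7}) = 6
G(48) = mex({0, 1, 2, 3, 4, 5, 7}) = 6
G(49) = mex({0, 1, 3, 4, 5, 7}) = 2
Therefore G(49) = 2.

2


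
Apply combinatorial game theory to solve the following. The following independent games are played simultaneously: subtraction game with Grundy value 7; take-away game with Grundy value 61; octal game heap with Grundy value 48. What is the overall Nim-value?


By the Sprague-Grundy theorem, the Grundy value of a sum of games is the XOR of individual Grundy values.
subtraction game: Grundy value = 7. Running XOR: 0 XOR 7 = 7
take-away game: Grundy value = 61. Running XOR: 7 XOR 61 = 58
octal game heap: Grundy value = 48. Running XOR: 58 XOR 48 = 10
The combined Grundy value is 10.

10


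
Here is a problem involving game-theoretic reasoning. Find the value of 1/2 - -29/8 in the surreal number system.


x = 1/2, y = -29/8
Converting to common denominator: 8
x = 4/8, y = -29/8
x - y = 1/2 - -29/8 = 33/8

33/8


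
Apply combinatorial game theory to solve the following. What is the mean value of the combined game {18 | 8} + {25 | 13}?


G1 = {18 | 8}, G2 = {25 | 13}
Each is a switch {a | b} with numbers a > b; its mean value is (a + b)/2, and mean value is additive over game sums: m(G1 + G2) = m(G1) + m(G2).
Mean of G1 = (18 + (8))/2 = 26/2 = 13
Mean of G2 = (25 + (13))/2 = 38/2 = 19
Mean of G1 + G2 = 13 + 19 = 32

32


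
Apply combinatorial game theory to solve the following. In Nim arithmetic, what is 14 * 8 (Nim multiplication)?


Nim multiplication is bilinear over XOR: (u XOR v) * w = (u*w) XOR (v*w).
So we split each operand into its bit components and XOR the pairwise Nim products.
14 = 2 + 4 + 8 (as XOR of powers of 2).
8 = 8 (as XOR of powers of 2).
Using the standard Nim-product table on single bits:
  2*2 = 3,   2*4 = 8,   2*8 = 12,
  4*4 = 6,   4*8 = 11,  8*8 = 13,
and  1*x = x (identity), k*l = l*k (commutative).
Pairwise Nim products:
  2 * 8 = 12
  4 * 8 = 11
  8 * 8 = 13
XOR them: 12 XOR 11 XOR 13 = 10.
Result: 14 * 8 = 10 (in Nim).

10


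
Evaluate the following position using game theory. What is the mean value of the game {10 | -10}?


Game = {10 | -10}, a switch {a | b} with numbers a > b.
Its thermograph has left wall a - t and right wall b + t, which meet at t = (a - b)/2, where both equal (a + b)/2. So the mast (mean value) is at (a + b)/2.
Mean = (10 + (-10))/2 = 0/2 = 0

0


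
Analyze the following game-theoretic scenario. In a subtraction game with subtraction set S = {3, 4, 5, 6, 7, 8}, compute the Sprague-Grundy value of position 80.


The subtraction set is S = {3, 4, 5, 6, 7, 8}.
G(k) = mex{ G(k - s) : s in S, s <= k }. We compute iteratively: G(0) = 0.
G(1) = mex({}) = 0
G(2) = mex({}) = 0
G(3) = mex({0}) = 1
G(4) = mex({0}) = 1
G(5) = mex({0}) = 1
G(6) = mex({0, 1}) = 2
G(7) = mex({0, 1}) = 2
G(8) = mex({0, 1}) = 2
G(9) = mex({0, 1, 2}) = 3
G(10) = mex({0, 1, 2}) = 3
G(11) = mex({1, 2}) = 0
G(12) = mex({1, 2, 3}) = 0
G(13) = mex({1, 2, 3}) = 0
G(14) = mex({0, 2, 3}) = 1
G(15) = mex({0, 2, 3}) = 1
G(16) = mex({0, 2, 3}) = 1
G(17) = mex({0, 1, 3}) = 2
G(18) = mex({0, 1, 3}) = 2
Observe that G(11)..G(18) = 0, 0, 0, 1, 1, 1, 2, 2 repeats G(0)..G(7) = 0, 0, 0, 1, 1, 1, 2, 2.
For k >= max(S) = 8, G(k) is determined by the previous 8 values G(k-8)..G(k-1); a window of 8 consecutive values has recurred shifted by 11, so by induction G(k + 11) = G(k) for all k >= 0: the sequence is periodic from the start with period 11.
One period: G(0..10) = 0, 0, 0, 1, 1, 1, 2, 2, 2, 3, 3.
80 mod 11 = 3, so G(80) = G(3) = 1.

1


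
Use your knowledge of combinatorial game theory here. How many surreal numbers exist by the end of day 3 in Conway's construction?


Day 0: {|} = 0 is born. Count = 1.
Day n: the number of surreal numbers born by day n is 2^(n+1) - 1.
By day 0: 2^1 - 1 = 1
By day 1: 2^2 - 1 = 3
By day 2: 2^3 - 1 = 7
By day 3: 2^4 - 1 = 15
By day 3: 15 surreal numbers.

15


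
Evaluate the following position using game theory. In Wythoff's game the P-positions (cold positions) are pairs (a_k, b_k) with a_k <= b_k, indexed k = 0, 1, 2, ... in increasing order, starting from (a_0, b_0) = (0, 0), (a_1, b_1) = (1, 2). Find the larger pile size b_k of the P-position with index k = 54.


By Wythoff's theorem, a_k = floor(k * phi) and b_k = floor(k * phi^2) = a_k + k, where phi = (1 + sqrt(5))/2 is the golden ratio.
phi = (1 + sqrt(5))/2 = 1.618034
phi^2 = phi + 1 = 2.618034
k = 54
k * phi^2 = 54 * 2.618034 = 141.373835
b_54 = floor(k * phi^2) = 141 (check: a_54 + k = 87 + 54 = 141)

141


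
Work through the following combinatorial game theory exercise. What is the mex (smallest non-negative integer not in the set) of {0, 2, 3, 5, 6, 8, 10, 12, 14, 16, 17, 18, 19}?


Set = {0, 2, 3, 5, 6, 8, 10, 12, 14, 16, 17, 18, 19}
0 is in the set.
1 is NOT in the set. This is the mex.
mex = 1

1


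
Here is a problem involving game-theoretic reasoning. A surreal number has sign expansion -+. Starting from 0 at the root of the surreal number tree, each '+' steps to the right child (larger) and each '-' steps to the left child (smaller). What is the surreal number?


Sign expansion: -+
Rule: track bounds (lo, hi), initially (-inf, +inf). On '+', the current value becomes lo and we move to the simplest number in (value, hi): value + 1 if hi = +inf, otherwise the midpoint (value + hi)/2. On '-', the current value becomes hi and we move to value - 1 if lo = -inf, otherwise the midpoint (lo + value)/2.
Start at 0.
Step 1: sign = -, move left. Bounds: (-inf, 0). Value = -1
Step 2: sign = +, move right. Bounds: (-1, 0). Value = -1/2
The surreal number with sign expansion -+ is -1/2.

-1/2


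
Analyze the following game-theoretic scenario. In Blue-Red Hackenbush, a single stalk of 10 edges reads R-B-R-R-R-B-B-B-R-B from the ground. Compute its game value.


Edges (from ground): R-B-R-R-R-B-B-B-R-B
By Berlekamp's sign-expansion rule, a Blue-Red Hackenbush stalk has the value of the surreal number whose sign sequence is the edge sequence with B -> + and R -> -.
Sign sequence: -+---+++-+
Trace the sign expansion in the surreal number tree, starting from 0:
Edge 1: R (sign -) -> bounds (-inf, 0), value = -1
Edge 2: B (sign +) -> bounds (-1, 0), value = -1/2
Edge 3: R (sign -) -> bounds (-1, -1/2), value = -3/4
Edge 4: R (sign -) -> bounds (-1, -3/4), value = -7/8
Edge 5: R (sign -) -> bounds (-1, -7/8), value = -15/16
Edge 6: B (sign +) -> bounds (-15/16, -7/8), value = -29/32
Edge 7: B (sign +) -> bounds (-29/32, -7/8), value = -57/64
Edge 8: B (sign +) -> bounds (-57/64, -7/8), value = -113/128
Edge 9: R (sign -) -> bounds (-57/64, -113/128), value = -227/256
Edge 10: B (sign +) -> bounds (-227/256, -113/128), value = -453/512
Game value = -453/512

-453/512


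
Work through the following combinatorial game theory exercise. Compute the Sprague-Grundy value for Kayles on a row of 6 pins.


Kayles: a move removes 1 or 2 adjacent pins from a contiguous row.
Removing pins from a row of k leaves two independent rows (a, b) with a + b = k - 1 (one pin) or a + b = k - 2 (two pins); an end removal gives a = 0.
By Sprague-Grundy, G(k) = mex{ G(a) XOR G(b) } over all these splits. G(0) = 0.
G(1): splits (0,0):0^0=0 -> mex({0}) = 1
G(2): splits (0,1):0^1=1 (0,0):0^0=0 -> mex({0, 1}) = 2
G(3): splits (0,2):0^2=2 (1,1):1^1=0 (0,1):0^1=1 -> mex({0, 1, 2}) = 3
G(4): splits (0,3):0^3=3 (1,2):1^2=3 (0,2):0^2=2 (1,1):1^1=0 -> mex({0, 2, 3}) = 1
G(5): splits (0,4):0^1=1 (1,3):1^3=2 (2,2):2^2=0 (0,3):0^3=3 (1,2):1^2=3 -> mex({0, 1, 2, 3}) = 4
G(6) = mex({0, 1, 2, 4}) = 3
Therefore G(6) = 3.

3


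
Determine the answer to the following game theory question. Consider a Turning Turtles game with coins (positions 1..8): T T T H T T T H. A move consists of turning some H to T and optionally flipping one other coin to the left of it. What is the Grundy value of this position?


Coins: T T T H T T T H
Key fact: a single head at position k behaves exactly like a Nim heap of size k (turning it to T and optionally flipping a coin at j < k corresponds to moving the heap from k to j, or to 0), and heads combine as a disjunctive sum (two heads at the same place would cancel, matching j XOR j = 0). So the Nim-value is the XOR of the 1-indexed positions of the heads.
Face-up positions (1-indexed): [4, 8]
XOR 0 with 4: 0 XOR 4 = 4
XOR 4 with 8: 4 XOR 8 = 12
Nim-value = 12

12


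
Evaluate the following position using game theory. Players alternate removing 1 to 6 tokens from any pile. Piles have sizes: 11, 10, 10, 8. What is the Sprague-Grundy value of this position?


Subtraction set: {1, 2, 3, 4, 5, 6}
For this subtraction set, G(n) = n mod 7 (period = max + 1 = 7).
Pile 1 (size 11): G(11) = 11 mod 7 = 4
Pile 2 (size 10): G(10) = 10 mod 7 = 3
Pile 3 (size 10): G(10) = 10 mod 7 = 3
Pile 4 (size 8): G(8) = 8 mod 7 = 1
Total Grundy value = XOR of all: 4 XOR 3 XOR 3 XOR 1 = 5

5


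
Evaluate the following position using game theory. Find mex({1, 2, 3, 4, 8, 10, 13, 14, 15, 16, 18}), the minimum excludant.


Set = {1, 2, 3, 4, 8, 10, 13, 14, 15, 16, 18}
0 is NOT in the set. This is the mex.
mex = 0

0


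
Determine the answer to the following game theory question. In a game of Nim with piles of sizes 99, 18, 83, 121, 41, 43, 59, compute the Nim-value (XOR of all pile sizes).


We need the XOR (exclusive or) of all pile sizes.
After XOR-ing pile 1 (size 99): 0 XOR 99 = 99
After XOR-ing pile 2 (size 18): 99 XOR 18 = 113
After XOR-ing pile 3 (size 83): 113 XOR 83 = 34
After XOR-ing pile 4 (size 121): 34 XOR 121 = 91
After XOR-ing pile 5 (size 41): 91 XOR 41 = 114
After XOR-ing pile 6 (size 43): 114 XOR 43 = 89
After XOR-ing pile 7 (size 59): 89 XOR 59 = 98
The Nim-value of this position is 98.

98


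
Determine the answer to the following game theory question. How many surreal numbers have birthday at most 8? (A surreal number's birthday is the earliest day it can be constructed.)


Day 0: {|} = 0 is born. Count = 1.
Day n: the number of surreal numbers born by day n is 2^(n+1) - 1.
By day 0: 2^1 - 1 = 1
By day 1: 2^2 - 1 = 3
By day 2: 2^3 - 1 = 7
By day 3: 2^4 - 1 = 15
By day 4: 2^5 - 1 = 31
By day 5: 2^6 - 1 = 63
By day 6: 2^7 - 1 = 127
By day 7: 2^8 - 1 = 255
By day 8: 2^9 - 1 = 511
By day 8: 511 surreal numbers.

511


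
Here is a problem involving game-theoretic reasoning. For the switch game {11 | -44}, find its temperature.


The game is {11 | -44}, a switch {a | b} with numbers a > b.
Cooling {a | b} by t gives {a - t | b + t}, which stops being hot when a - t = b + t, i.e. at t = (a - b)/2. So the temperature of a switch is (a - b)/2.
Temperature = (Left option - Right option) / 2
= (11 - (-44)) / 2
= 55 / 2
= 55/2

55/2


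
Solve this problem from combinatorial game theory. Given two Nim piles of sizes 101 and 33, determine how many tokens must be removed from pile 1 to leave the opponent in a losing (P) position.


Piles: 101 and 33
Current XOR: 101 XOR 33 = 68 (non-zero, so this is an N-position).
To make the XOR zero, we need to find a move that balances the piles.
For pile 1 (size 101): target = 101 XOR 68 = 33
We reduce pile 1 from 101 to 33.
Tokens removed: 101 - 33 = 68
Verification: 33 XOR 33 = 0

68


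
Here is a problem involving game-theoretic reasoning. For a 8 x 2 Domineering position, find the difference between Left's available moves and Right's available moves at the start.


Board is 8 x 2 (rows x cols).
Left (vertical) placements: (rows-1) * cols = 7 * 2 = 14
Right (horizontal) placements: rows * (cols-1) = 8 * 1 = 8
Advantage = Left - Right = 14 - 8 = 6

6


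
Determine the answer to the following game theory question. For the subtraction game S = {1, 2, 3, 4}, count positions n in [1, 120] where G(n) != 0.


Subtraction set S = {1, 2, 3, 4}, so G(n) = n mod 5.
G(n) = 0 when n is a multiple of 5.
Multiples of 5 in [1, 120]: 24
N-positions (nonzero Grundy) = 120 - 24 = 96

96


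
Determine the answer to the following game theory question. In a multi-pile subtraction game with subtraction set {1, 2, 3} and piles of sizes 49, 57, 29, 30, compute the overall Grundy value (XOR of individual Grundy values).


Subtraction set: {1, 2, 3}
For this subtraction set, G(n) = n mod 4 (period = max + 1 = 4).
Pile 1 (size 49): G(49) = 49 mod 4 = 1
Pile 2 (size 57): G(57) = 57 mod 4 = 1
Pile 3 (size 29): G(29) = 29 mod 4 = 1
Pile 4 (size 30): G(30) = 30 mod 4 = 2
Total Grundy value = XOR of all: 1 XOR 1 XOR 1 XOR 2 = 3

3


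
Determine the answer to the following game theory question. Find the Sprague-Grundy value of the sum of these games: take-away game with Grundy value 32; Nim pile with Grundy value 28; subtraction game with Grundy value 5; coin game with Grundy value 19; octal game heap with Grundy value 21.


By the Sprague-Grundy theorem, the Grundy value of a sum of games is the XOR of individual Grundy values.
take-away game: Grundy value = 32. Running XOR: 0 XOR 32 = 32
Nim pile: Grundy value = 28. Running XOR: 32 XOR 28 = 60
subtraction game: Grundy value = 5. Running XOR: 60 XOR 5 = 57
coin game: Grundy value = 19. Running XOR: 57 XOR 19 = 42
octal game heap: Grundy value = 21. Running XOR: 42 XOR 21 = 63
The combined Grundy value is 63.

63


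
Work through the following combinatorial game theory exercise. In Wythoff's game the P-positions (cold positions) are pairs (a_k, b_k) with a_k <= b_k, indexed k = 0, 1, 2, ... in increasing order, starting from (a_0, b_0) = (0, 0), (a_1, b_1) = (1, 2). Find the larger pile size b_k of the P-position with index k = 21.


By Wythoff's theorem, a_k = floor(k * phi) and b_k = floor(k * phi^2) = a_k + k, where phi = (1 + sqrt(5))/2 is the golden ratio.
phi = (1 + sqrt(5))/2 = 1.618034
phi^2 = phi + 1 = 2.618034
k = 21
k * phi^2 = 21 * 2.618034 = 54.978714
b_21 = floor(k * phi^2) = 54 (check: a_21 + k = 33 + 21 = 54)

54


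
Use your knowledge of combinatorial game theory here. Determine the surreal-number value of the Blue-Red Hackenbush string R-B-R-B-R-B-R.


Edges (from ground): R-B-R-B-R-B-R
By Berlekamp's sign-expansion rule, a Blue-Red Hackenbush stalk has the value of the surreal number whose sign sequence is the edge sequence with B -> + and R -> -.
Sign sequence: -+-+-+-
Trace the sign expansion in the surreal number tree, starting from 0:
Edge 1: R (sign -) -> bounds (-inf, 0), value = -1
Edge 2: B (sign +) -> bounds (-1, 0), value = -1/2
Edge 3: R (sign -) -> bounds (-1, -1/2), value = -3/4
Edge 4: B (sign +) -> bounds (-3/4, -1/2), value = -5/8
Edge 5: R (sign -) -> bounds (-3/4, -5/8), value = -11/16
Edge 6: B (sign +) -> bounds (-11/16, -5/8), value = -21/32
Edge 7: R (sign -) -> bounds (-11/16, -21/32), value = -43/64
Game value = -43/64

-43/64


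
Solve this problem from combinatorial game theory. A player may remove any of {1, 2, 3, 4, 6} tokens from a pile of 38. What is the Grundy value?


The subtraction set is S = {1, 2, 3, 4, 6}.
G(k) = mex{ G(k - s) : s in S, s <= k }. We compute iteratively: G(0) = 0.
G(1) = mex({0}) = 1
G(2) = mex({0, 1}) = 2
G(3) = mex({0, 1, 2}) = 3
G(4) = mex({0, 1, 2, 3}) = 4
G(5) = mex({1, 2, 3, 4}) = 0
G(6) = mex({0, 2, 3, 4}) = 1
G(7) = mex({0, 1, 3, 4}) = 2
G(8) = mex({0, 1, 2, 4}) = 3
G(9) = mex({0, 1, 2, 3}) = 4
G(10) = mex({1, 2, 3, 4}) = 0
Observe that G(5)..G(10) = 0, 1, 2, 3, 4, 0 repeats G(0)..G(5) = 0, 1, 2, 3, 4, 0.
For k >= max(S) = 6, G(k) is determined by the previous 6 values G(k-6)..G(k-1); a window of 6 consecutive values has recurred shifted by 5, so by induction G(k + 5) = G(k) for all k >= 0: the sequence is periodic from the start with period 5.
One period: G(0..4) = 0, 1, 2, 3, 4.
38 mod 5 = 3, so G(38) = G(3) = 3.

3


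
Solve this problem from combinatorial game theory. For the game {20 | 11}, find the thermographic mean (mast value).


Game = {20 | 11}, a switch {a | b} with numbers a > b.
Its thermograph has left wall a - t and right wall b + t, which meet at t = (a - b)/2, where both equal (a + b)/2. So the mast (mean value) is at (a + b)/2.
Mean = (20 + (11))/2 = 31/2 = 31/2

31/2


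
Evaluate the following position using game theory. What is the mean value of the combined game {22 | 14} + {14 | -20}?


G1 = {22 | 14}, G2 = {14 | -20}
Each is a switch {a | b} with numbers a > b; its mean value is (a + b)/2, and mean value is additive over game sums: m(G1 + G2) = m(G1) + m(G2).
Mean of G1 = (22 + (14))/2 = 36/2 = 18
Mean of G2 = (14 + (-20))/2 = -6/2 = -3
Mean of G1 + G2 = 18 + -3 = 15

15


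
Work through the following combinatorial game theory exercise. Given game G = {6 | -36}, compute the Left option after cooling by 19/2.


Original game: {6 | -36} (a switch {a | b} with a > b).
Cooling by t (for t below the temperature (a - b)/2 = 21) taxes each move by t: {a | b} cooled by t is {a - t | b + t}.
Cooling amount: t = 19/2
Cooled Left option: 6 - 19/2 = -7/2
Cooled Right option: -36 + 19/2 = -53/2
Cooled game: {-7/2 | -53/2}
Left option = -7/2

-7/2


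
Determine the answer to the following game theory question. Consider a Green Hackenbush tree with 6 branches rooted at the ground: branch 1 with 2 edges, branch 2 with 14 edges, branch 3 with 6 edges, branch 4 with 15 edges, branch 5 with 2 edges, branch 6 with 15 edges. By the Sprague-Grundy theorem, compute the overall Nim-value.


The tree has 6 branches from the ground vertex.
In Green Hackenbush, the Nim-value of a simple path of length k is k.
Branch 1: length 2, Nim-value = 2
Branch 2: length 14, Nim-value = 14
Branch 3: length 6, Nim-value = 6
Branch 4: length 15, Nim-value = 15
Branch 5: length 2, Nim-value = 2
Branch 6: length 15, Nim-value = 15
Total Nim-value = XOR of all branch values:
0 XOR 2 = 2
2 XOR 14 = 12
12 XOR 6 = 10
10 XOR 15 = 5
5 XOR 2 = 7
7 XOR 15 = 8
Nim-value of the tree = 8

8


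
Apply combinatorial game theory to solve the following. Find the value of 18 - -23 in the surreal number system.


x = 18, y = -23
x - y = 18 - -23 = 41

41


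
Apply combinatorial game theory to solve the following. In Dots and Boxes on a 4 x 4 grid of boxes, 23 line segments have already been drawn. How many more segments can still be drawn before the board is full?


Grid: 4 x 4 boxes, i.e. 5 rows and 5 columns of dots.
Horizontal edges: (rows + 1) * cols = 5 * 4 = 20
Vertical edges: rows * (cols + 1) = 4 * 5 = 20
Total edges: 20 + 20 = 40
Edges drawn: 23
Remaining: 40 - 23 = 17

17


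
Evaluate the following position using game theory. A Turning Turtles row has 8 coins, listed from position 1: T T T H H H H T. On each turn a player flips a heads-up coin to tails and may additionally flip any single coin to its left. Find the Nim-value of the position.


Coins: T T T H H H H T
Key fact: a single head at position k behaves exactly like a Nim heap of size k (turning it to T and optionally flipping a coin at j < k corresponds to moving the heap from k to j, or to 0), and heads combine as a disjunctive sum (two heads at the same place would cancel, matching j XOR j = 0). So the Nim-value is the XOR of the 1-indexed positions of the heads.
Face-up positions (1-indexed): [4, 5, 6, 7]
XOR 0 with 4: 0 XOR 4 = 4
XOR 4 with 5: 4 XOR 5 = 1
XOR 1 with 6: 1 XOR 6 = 7
XOR 7 with 7: 7 XOR 7 = 0
Nim-value = 0

0


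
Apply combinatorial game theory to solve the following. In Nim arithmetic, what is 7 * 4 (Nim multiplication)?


Nim multiplication is bilinear over XOR: (u XOR v) * w = (u*w) XOR (v*w).
So we split each operand into its bit components and XOR the pairwise Nim products.
7 = 1 + 2 + 4 (as XOR of powers of 2).
4 = 4 (as XOR of powers of 2).
Using the standard Nim-product table on single bits:
  2*2 = 3,   2*4 = 8,   2*8 = 12,
  4*4 = 6,   4*8 = 11,  8*8 = 13,
and  1*x = x (identity), k*l = l*k (commutative).
Pairwise Nim products:
  1 * 4 = 4
  2 * 4 = 8
  4 * 4 = 6
XOR them: 4 XOR 8 XOR 6 = 10.
Result: 7 * 4 = 10 (in Nim).

10


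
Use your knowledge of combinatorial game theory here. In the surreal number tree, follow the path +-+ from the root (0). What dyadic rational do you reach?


Sign expansion: +-+
Rule: track bounds (lo, hi), initially (-inf, +inf). On '+', the current value becomes lo and we move to the simplest number in (value, hi): value + 1 if hi = +inf, otherwise the midpoint (value + hi)/2. On '-', the current value becomes hi and we move to value - 1 if lo = -inf, otherwise the midpoint (lo + value)/2.
Start at 0.
Step 1: sign = +, move right. Bounds: (0, +inf). Value = 1
Step 2: sign = -, move left. Bounds: (0, 1). Value = 1/2
Step 3: sign = +, move right. Bounds: (1/2, 1). Value = 3/4
The surreal number with sign expansion +-+ is 3/4.

3/4


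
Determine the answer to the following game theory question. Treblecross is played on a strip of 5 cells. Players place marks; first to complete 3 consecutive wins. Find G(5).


Treblecross: place X on empty cells; 3-in-a-row wins.
Playing within two cells of an existing X lets the opponent win at once, so sensible play treats the cells i-2..i+2 around each X as dead. The player left with no safe cell loses, so this is a normal-play take-away game on strips of safe cells.
Placing X at cell i (0-indexed) of a strip of k safe cells leaves independent strips of sizes max(0, i-2) and max(0, k-i-3). Hence G(k) = mex{ G(max(0,i-2)) XOR G(max(0,k-i-3)) : 0 <= i < k }, with G(0) = 0.
G(1): splits (0,0):0^0=0 -> mex({0}) = 1
G(2): splits (0,0):0^0=0 -> mex({0}) = 1
G(3): splits (0,0):0^0=0 -> mex({0}) = 1
G(4): splits (0,1):0^1=1 (0,0):0^0=0 -> mex({0, 1}) = 2
G(5): splits (0,2):0^1=1 (0,1):0^1=1 (0,0):0^0=0 -> mex({0, 1}) = 2
Therefore G(5) = 2.

2
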